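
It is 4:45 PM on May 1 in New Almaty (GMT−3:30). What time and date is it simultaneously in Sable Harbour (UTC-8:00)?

12:15 PM on May 1

In UTC: 4:45 PM + 3:30 = 8:15 PM on May 1.
Sable Harbour is UTC−8:00: 8:15 PM − 8:00 = 12:15 PM on May 1.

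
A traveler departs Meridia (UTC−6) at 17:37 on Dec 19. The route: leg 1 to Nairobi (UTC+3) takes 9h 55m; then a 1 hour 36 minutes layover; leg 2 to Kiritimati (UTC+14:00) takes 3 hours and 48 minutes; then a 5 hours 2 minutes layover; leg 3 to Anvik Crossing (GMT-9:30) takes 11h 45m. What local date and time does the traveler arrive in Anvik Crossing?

22:13 on Dec 20

Convert departure to UTC: 17:37 + 6:00 = 23:37 UTC on Dec 19.
Add 9 hours 55 minutes leg 1 → 09:32 UTC (Dec 20).
Add 1 hour and 36 minutes layover in Nairobi → 11:08 UTC.
Add 3 hours 48 minutes leg 2 → 14:56 UTC.
Add 5 hours 2 minutes layover in Kiritimati → 19:58 UTC.
Add 11 hours 45 minutes leg 3 → 07:43 UTC (Dec 21).
Anvik Crossing is UTC−9:30, so local arrival = 07:43 − 9:30 = 22:13 on Dec 20.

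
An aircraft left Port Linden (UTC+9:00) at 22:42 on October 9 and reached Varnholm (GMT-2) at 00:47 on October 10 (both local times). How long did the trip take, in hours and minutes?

Varnholm is 11:00 behind Port Linden.
Clock-face elapsed time (ignoring zones) is 2 hours 5 minutes.
Actual elapsed = 2 hours 5 minutes + 11:00 = 13 hours 5 minutes.

13 hours 5 minutes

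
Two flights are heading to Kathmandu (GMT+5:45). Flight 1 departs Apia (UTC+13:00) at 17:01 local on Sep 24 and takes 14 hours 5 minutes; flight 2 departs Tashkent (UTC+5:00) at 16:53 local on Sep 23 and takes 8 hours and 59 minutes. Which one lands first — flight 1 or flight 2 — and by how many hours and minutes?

Flight 1 in UTC: 17:01 − 13:00 = 04:01 on Sep 24.
+14 hours 5 minutes → arrive 18:06 UTC on Sep 24.
Flight 2 in UTC: 16:53 − 5:00 = 11:53 on Sep 23.
+8 hours 59 minutes → arrive 20:52 UTC on Sep 23.
Flight 2 lands earlier by 21 hours 14 minutes.

the second, by 21 hours 14 minutes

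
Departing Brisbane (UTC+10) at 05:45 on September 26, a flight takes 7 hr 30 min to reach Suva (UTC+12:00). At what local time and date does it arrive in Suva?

15:15 on September 26

Convert departure to UTC: 05:45 − 10:00 = 19:45 UTC on Sep 25.
Add 7 hours 30 minutes travel time → 03:15 UTC (Sep 26).
Suva is UTC+12:00, so local arrival = 03:15 + 12:00 = 15:15 on Sep 26.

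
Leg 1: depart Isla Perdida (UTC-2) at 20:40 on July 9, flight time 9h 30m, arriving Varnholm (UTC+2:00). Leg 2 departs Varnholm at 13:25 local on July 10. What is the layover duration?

3 hours 15 minutes

Convert departure to UTC: 20:40 + 2:00 = 22:40 UTC on Jul 9.
Add 9 hours 30 minutes flight time → 08:10 UTC (Jul 10).
Varnholm is UTC+2:00, so local arrival = 08:10 + 2:00 = 10:10 on Jul 10.
Layover = 13:25 − 10:10 = 3 hours 15 minutes.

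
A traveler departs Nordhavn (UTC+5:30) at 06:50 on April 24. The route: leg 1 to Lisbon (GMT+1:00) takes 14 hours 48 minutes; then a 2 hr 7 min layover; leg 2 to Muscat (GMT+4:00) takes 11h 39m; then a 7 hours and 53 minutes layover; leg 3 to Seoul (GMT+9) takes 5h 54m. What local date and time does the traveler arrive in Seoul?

Convert departure to UTC: 06:50 − 5:30 = 01:20 UTC on Apr 24.
Add 14 hours 48 minutes leg 1 → 16:08 UTC.
Add 2 hours 7 minutes layover in Lisbon → 18:15 UTC.
Add 11 hours and 39 minutes leg 2 → 05:54 UTC (Apr 25).
Add 7 hours and 53 minutes layover in Muscat → 13:47 UTC.
Add 5 hours 54 minutes leg 3 → 19:41 UTC.
Seoul is UTC+9:00, so local arrival = 19:41 + 9:00 = 04:41 on Apr 26.

04:41 on April 26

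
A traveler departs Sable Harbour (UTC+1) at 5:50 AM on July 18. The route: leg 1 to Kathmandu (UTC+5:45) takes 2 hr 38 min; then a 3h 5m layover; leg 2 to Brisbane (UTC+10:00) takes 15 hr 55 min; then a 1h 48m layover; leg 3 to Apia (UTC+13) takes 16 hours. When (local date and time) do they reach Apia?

Convert departure to UTC: 5:50 AM − 1:00 = 4:50 AM UTC on Jul 18.
Add 2 hours 38 minutes leg 1 → 7:28 AM UTC.
Add 3 hours 5 minutes layover in Kathmandu → 10:33 AM UTC.
Add 15 hours and 55 minutes leg 2 → 2:28 AM UTC (Jul 19).
Add 1 hour and 48 minutes layover in Brisbane → 4:16 AM UTC.
Add 16 hours leg 3 → 8:16 PM UTC.
Apia is UTC+13:00, so local arrival = 8:16 PM + 13:00 = 9:16 AM on Jul 20.

9:16 AM on July 20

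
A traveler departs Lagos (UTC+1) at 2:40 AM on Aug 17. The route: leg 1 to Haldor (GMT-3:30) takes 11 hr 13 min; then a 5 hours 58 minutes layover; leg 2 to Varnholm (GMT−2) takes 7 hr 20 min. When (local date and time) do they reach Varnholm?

12:11 AM on August 18

Convert departure to UTC: 2:40 AM − 1:00 = 1:40 AM UTC on Aug 17.
Add 11 hours and 13 minutes leg 1 → 12:53 PM UTC.
Add 5 hours 58 minutes layover in Haldor → 6:51 PM UTC.
Add 7 hours and 20 minutes leg 2 → 2:11 AM UTC (Aug 18).
Varnholm is UTC−2:00, so local arrival = 2:11 AM − 2:00 = 12:11 AM on Aug 18.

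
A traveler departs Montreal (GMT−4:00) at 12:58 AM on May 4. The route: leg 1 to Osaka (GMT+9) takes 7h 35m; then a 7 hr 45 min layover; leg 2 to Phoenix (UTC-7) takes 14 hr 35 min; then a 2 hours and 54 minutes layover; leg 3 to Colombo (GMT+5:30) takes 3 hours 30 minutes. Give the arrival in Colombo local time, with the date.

10:47 PM on May 5

Convert departure to UTC: 12:58 AM + 4:00 = 4:58 AM UTC on May 4.
Add 7 hours and 35 minutes leg 1 → 12:33 PM UTC.
Add 7 hours and 45 minutes layover in Osaka → 8:18 PM UTC.
Add 14 hours and 35 minutes leg 2 → 10:53 AM UTC (May 5).
Add 2 hours and 54 minutes layover in Phoenix → 1:47 PM UTC.
Add 3 hours and 30 minutes leg 3 → 5:17 PM UTC.
Colombo is UTC+5:30, so local arrival = 5:17 PM + 5:30 = 10:47 PM on May 5.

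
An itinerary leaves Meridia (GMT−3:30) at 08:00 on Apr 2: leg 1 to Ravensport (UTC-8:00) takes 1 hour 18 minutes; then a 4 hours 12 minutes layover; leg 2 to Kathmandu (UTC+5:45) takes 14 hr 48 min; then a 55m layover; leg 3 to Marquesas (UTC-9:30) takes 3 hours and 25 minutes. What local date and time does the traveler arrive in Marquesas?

02:38 on April 3

Convert departure to UTC: 08:00 + 3:30 = 11:30 UTC on Apr 2.
Add 1 hour and 18 minutes leg 1 → 12:48 UTC.
Add 4 hours 12 minutes layover in Ravensport → 17:00 UTC.
Add 14 hours and 48 minutes leg 2 → 07:48 UTC (Apr 3).
Add 55 minutes layover in Kathmandu → 08:43 UTC.
Add 3 hours 25 minutes leg 3 → 12:08 UTC.
Marquesas is UTC−9:30, so local arrival = 12:08 − 9:30 = 02:38 on Apr 3.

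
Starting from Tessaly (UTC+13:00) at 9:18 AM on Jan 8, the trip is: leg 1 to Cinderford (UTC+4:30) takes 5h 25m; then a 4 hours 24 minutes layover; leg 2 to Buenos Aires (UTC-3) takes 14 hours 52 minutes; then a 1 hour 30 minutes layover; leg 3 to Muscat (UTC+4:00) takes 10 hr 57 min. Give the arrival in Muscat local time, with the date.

1:26 PM on Jan 9

Convert departure to UTC: 9:18 AM − 13:00 = 8:18 PM UTC on Jan 7.
Add 5 hours 25 minutes leg 1 → 1:43 AM UTC (Jan 8).
Add 4 hours 24 minutes layover in Cinderford → 6:07 AM UTC.
Add 14 hours and 52 minutes leg 2 → 8:59 PM UTC.
Add 1 hour 30 minutes layover in Buenos Aires → 10:29 PM UTC.
Add 10 hours and 57 minutes leg 3 → 9:26 AM UTC (Jan 9).
Muscat is UTC+4:00, so local arrival = 9:26 AM + 4:00 = 1:26 PM on Jan 9.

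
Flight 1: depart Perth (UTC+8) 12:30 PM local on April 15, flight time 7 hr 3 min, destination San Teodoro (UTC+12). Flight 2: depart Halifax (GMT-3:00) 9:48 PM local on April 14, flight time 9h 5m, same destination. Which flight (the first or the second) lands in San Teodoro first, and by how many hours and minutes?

Flight 1 in UTC: 12:30 PM − 8:00 = 4:30 AM on Apr 15.
+7 hours 3 minutes → arrive 11:33 AM UTC on Apr 15.
Flight 2 in UTC: 9:48 PM + 3:00 = 12:48 AM on Apr 15.
+9 hours 5 minutes → arrive 9:53 AM UTC on Apr 15.
Flight 2 lands earlier by 1 hour 40 minutes.

the second, by 1 hour 40 minutes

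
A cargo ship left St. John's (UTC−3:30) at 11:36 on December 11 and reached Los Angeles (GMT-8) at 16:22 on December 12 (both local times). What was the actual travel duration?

33 hours 16 minutes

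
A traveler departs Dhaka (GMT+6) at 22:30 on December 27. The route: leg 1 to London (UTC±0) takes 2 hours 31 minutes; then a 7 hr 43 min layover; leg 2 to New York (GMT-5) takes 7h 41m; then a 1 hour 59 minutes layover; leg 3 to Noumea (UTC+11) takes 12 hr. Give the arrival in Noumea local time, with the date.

11:24 on December 29

Convert departure to UTC: 22:30 − 6:00 = 16:30 UTC on Dec 27.
Add 2 hours and 31 minutes leg 1 → 19:01 UTC.
Add 7 hours and 43 minutes layover in London → 02:44 UTC (Dec 28).
Add 7 hours 41 minutes leg 2 → 10:25 UTC.
Add 1 hour 59 minutes layover in New York → 12:24 UTC.
Add 12 hours leg 3 → 00:24 UTC (Dec 29).
Noumea is UTC+11:00, so local arrival = 00:24 + 11:00 = 11:24 on Dec 29.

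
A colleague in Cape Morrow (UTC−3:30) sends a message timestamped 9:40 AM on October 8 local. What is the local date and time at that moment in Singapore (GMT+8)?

9:10 PM on Oct 8

In UTC: 9:40 AM + 3:30 = 1:10 PM on Oct 8.
Singapore is UTC+8:00: 1:10 PM + 8:00 = 9:10 PM on Oct 8.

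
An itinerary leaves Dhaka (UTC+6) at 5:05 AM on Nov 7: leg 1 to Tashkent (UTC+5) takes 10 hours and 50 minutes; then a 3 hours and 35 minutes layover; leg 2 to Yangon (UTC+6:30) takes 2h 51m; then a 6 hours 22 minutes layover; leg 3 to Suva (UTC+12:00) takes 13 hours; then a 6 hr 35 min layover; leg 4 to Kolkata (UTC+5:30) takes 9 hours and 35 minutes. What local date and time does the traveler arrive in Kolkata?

Convert departure to UTC: 5:05 AM − 6:00 = 11:05 PM UTC on Nov 6.
Add 10 hours 50 minutes leg 1 → 9:55 AM UTC (Nov 7).
Add 3 hours and 35 minutes layover in Tashkent → 1:30 PM UTC.
Add 2 hours and 51 minutes leg 2 → 4:21 PM UTC.
Add 6 hours 22 minutes layover in Yangon → 10:43 PM UTC.
Add 13 hours leg 3 → 11:43 AM UTC (Nov 8).
Add 6 hours 35 minutes layover in Suva → 6:18 PM UTC.
Add 9 hours 35 minutes leg 4 → 3:53 AM UTC (Nov 9).
Kolkata is UTC+5:30, so local arrival = 3:53 AM + 5:30 = 9:23 AM on Nov 9.

9:23 AM on November 9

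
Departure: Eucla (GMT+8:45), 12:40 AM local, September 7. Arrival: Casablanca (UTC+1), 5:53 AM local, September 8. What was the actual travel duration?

36 hours 58 minutes

Departure in UTC: 12:40 AM − 8:45 = 3:55 PM on Sep 6.
Arrival in UTC: 5:53 AM − 1:00 = 4:53 AM on Sep 8.
Elapsed = 4:53 AM − 3:55 PM (+2 days) = 36 hours 58 minutes.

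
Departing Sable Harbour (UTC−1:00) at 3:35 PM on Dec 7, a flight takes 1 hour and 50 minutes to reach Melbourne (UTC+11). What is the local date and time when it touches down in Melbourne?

5:25 AM on December 8

Convert departure to UTC: 3:35 PM + 1:00 = 4:35 PM UTC on Dec 7.
Add 1 hour 50 minutes travel time → 6:25 PM UTC.
Melbourne is UTC+11:00, so local arrival = 6:25 PM + 11:00 = 5:25 AM on Dec 8.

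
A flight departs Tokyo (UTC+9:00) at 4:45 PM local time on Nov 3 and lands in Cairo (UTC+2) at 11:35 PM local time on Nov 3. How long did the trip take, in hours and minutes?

Cairo is 7:00 behind Tokyo.
Clock-face elapsed time (ignoring zones) is 6 hours 50 minutes.
Actual elapsed = 6 hours 50 minutes + 7:00 = 13 hours 50 minutes.

13 hours 50 minutes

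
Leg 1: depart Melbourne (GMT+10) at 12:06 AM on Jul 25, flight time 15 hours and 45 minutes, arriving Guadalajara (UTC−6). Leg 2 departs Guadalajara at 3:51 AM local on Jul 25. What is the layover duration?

4 hours

Convert departure to UTC: 12:06 AM − 10:00 = 2:06 PM UTC on Jul 24.
Add 15 hours 45 minutes flight time → 5:51 AM UTC (Jul 25).
Guadalajara is UTC−6:00, so local arrival = 5:51 AM − 6:00 = 11:51 PM on Jul 24.
Layover = 3:51 AM − 11:51 PM (+1 day) = 4 hours.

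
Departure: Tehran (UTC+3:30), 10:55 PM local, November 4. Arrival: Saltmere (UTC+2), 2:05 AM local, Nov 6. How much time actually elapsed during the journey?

Departure in UTC: 10:55 PM − 3:30 = 7:25 PM on Nov 4.
Arrival in UTC: 2:05 AM − 2:00 = 12:05 AM on Nov 6.
Elapsed = 12:05 AM − 7:25 PM (+2 days) = 28 hours 40 minutes.

28 hours 40 minutes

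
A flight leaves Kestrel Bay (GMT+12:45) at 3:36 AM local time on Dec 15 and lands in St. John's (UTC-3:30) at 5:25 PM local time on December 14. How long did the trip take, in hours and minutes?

6 hours 4 minutes

Departure in UTC: 3:36 AM − 12:45 = 2:51 PM on Dec 14.
Arrival in UTC: 5:25 PM + 3:30 = 8:55 PM on Dec 14.
Elapsed = 8:55 PM − 2:51 PM = 6 hours 4 minutes.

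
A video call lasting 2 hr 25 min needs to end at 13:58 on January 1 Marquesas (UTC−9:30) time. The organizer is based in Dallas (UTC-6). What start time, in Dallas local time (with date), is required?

15:03 on January 1

Target end time in UTC: 13:58 + 9:30 = 23:28 on Jan 1.
Subtract 2 hours and 25 minutes → start 21:03 UTC on Jan 1.
Dallas is UTC−6:00: 21:03 − 6:00 = 15:03 on Jan 1.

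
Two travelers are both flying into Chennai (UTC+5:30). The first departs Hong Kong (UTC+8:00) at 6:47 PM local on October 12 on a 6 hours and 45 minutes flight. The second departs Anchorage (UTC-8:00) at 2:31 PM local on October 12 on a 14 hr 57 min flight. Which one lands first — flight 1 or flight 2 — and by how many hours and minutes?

the first, by 19 hours 56 minutes

Flight 1 in UTC: 6:47 PM − 8:00 = 10:47 AM on Oct 12.
+6 hours 45 minutes → arrive 5:32 PM UTC on Oct 12.
Flight 2 in UTC: 2:31 PM + 8:00 = 10:31 PM on Oct 12.
+14 hours and 57 minutes → arrive 1:28 PM UTC on Oct 13.
Flight 1 lands earlier by 19 hours 56 minutes.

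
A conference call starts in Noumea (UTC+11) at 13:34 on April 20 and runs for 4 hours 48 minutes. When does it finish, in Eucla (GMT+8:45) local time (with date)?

16:07 on April 20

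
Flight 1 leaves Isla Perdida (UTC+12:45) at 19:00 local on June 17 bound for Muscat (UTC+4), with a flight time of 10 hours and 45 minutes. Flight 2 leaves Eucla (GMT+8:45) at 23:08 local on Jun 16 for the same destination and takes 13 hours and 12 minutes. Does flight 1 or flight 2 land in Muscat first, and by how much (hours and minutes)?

Flight 1 in UTC: 19:00 − 12:45 = 06:15 on Jun 17.
+10 hours and 45 minutes → arrive 17:00 UTC on Jun 17.
Flight 2 in UTC: 23:08 − 8:45 = 14:23 on Jun 16.
+13 hours and 12 minutes → arrive 03:35 UTC on Jun 17.
Flight 2 lands earlier by 13 hours 25 minutes.

the second, by 13 hours 25 minutes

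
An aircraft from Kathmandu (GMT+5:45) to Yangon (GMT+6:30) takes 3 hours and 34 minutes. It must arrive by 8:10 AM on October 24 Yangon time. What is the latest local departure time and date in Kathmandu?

3:51 AM on October 24

Target arrival in UTC: 8:10 AM − 6:30 = 1:40 AM on Oct 24.
Subtract 3 hours and 34 minutes → departure 10:06 PM UTC on Oct 23.
Kathmandu is UTC+5:45: 10:06 PM + 5:45 = 3:51 AM on Oct 24.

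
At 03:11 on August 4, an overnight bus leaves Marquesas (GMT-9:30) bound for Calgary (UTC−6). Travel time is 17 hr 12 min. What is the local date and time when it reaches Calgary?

Calgary is 3:30 ahead of Marquesas.
After 17 hours and 12 minutes it is 20:23 in Marquesas.
Shift by the zone difference: 20:23 + 3:30 = 23:53 on Aug 4 in Calgary.

23:53 on August 4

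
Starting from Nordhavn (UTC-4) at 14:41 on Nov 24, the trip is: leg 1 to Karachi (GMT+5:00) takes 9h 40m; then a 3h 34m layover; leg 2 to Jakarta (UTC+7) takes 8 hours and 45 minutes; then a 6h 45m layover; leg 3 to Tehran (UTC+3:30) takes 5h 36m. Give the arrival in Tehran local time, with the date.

08:31 on November 26

Convert departure to UTC: 14:41 + 4:00 = 18:41 UTC on Nov 24.
Add 9 hours 40 minutes leg 1 → 04:21 UTC (Nov 25).
Add 3 hours 34 minutes layover in Karachi → 07:55 UTC.
Add 8 hours and 45 minutes leg 2 → 16:40 UTC.
Add 6 hours and 45 minutes layover in Jakarta → 23:25 UTC.
Add 5 hours and 36 minutes leg 3 → 05:01 UTC (Nov 26).
Tehran is UTC+3:30, so local arrival = 05:01 + 3:30 = 08:31 on Nov 26.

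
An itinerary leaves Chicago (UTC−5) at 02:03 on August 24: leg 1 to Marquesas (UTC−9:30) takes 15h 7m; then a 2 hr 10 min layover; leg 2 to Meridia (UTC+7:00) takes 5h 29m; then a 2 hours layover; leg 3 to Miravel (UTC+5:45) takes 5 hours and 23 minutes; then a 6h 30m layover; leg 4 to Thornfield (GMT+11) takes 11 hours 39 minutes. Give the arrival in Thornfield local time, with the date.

Convert departure to UTC: 02:03 + 5:00 = 07:03 UTC on Aug 24.
Add 15 hours 7 minutes leg 1 → 22:10 UTC.
Add 2 hours and 10 minutes layover in Marquesas → 00:20 UTC (Aug 25).
Add 5 hours 29 minutes leg 2 → 05:49 UTC.
Add 2 hours layover in Meridia → 07:49 UTC.
Add 5 hours and 23 minutes leg 3 → 13:12 UTC.
Add 6 hours 30 minutes layover in Miravel → 19:42 UTC.
Add 11 hours and 39 minutes leg 4 → 07:21 UTC (Aug 26).
Thornfield is UTC+11:00, so local arrival = 07:21 + 11:00 = 18:21 on Aug 26.

18:21 on August 26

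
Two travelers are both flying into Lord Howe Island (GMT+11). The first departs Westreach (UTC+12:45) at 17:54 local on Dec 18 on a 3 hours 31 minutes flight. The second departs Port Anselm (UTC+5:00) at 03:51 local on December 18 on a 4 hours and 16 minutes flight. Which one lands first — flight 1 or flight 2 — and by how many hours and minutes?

the second, by 5 hours 33 minutes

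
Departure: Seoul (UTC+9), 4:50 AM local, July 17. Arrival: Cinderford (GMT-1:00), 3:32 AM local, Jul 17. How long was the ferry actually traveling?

8 hours 42 minutes

Cinderford is 10:00 behind Seoul.
Clock-face elapsed time (ignoring zones) is −1 hour 18 minutes.
Actual elapsed = −1 hour 18 minutes + 10:00 = 8 hours 42 minutes.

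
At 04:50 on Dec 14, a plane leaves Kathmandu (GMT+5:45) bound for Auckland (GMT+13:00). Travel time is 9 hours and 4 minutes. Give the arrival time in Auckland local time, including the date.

21:09 on December 14

Convert departure to UTC: 04:50 − 5:45 = 23:05 UTC on Dec 13.
Add 9 hours 4 minutes travel time → 08:09 UTC (Dec 14).
Auckland is UTC+13:00, so local arrival = 08:09 + 13:00 = 21:09 on Dec 14.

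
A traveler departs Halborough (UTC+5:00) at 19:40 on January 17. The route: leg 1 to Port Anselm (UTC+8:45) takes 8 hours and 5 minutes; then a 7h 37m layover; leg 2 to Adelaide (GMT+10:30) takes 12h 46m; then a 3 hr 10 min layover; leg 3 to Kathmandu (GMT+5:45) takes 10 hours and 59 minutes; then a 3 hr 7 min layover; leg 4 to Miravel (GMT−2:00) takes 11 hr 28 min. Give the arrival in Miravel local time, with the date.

21:52 on January 19

Convert departure to UTC: 19:40 − 5:00 = 14:40 UTC on Jan 17.
Add 8 hours 5 minutes leg 1 → 22:45 UTC.
Add 7 hours 37 minutes layover in Port Anselm → 06:22 UTC (Jan 18).
Add 12 hours and 46 minutes leg 2 → 19:08 UTC.
Add 3 hours and 10 minutes layover in Adelaide → 22:18 UTC.
Add 10 hours and 59 minutes leg 3 → 09:17 UTC (Jan 19).
Add 3 hours and 7 minutes layover in Kathmandu → 12:24 UTC.
Add 11 hours 28 minutes leg 4 → 23:52 UTC.
Miravel is UTC−2:00, so local arrival = 23:52 − 2:00 = 21:52 on Jan 19.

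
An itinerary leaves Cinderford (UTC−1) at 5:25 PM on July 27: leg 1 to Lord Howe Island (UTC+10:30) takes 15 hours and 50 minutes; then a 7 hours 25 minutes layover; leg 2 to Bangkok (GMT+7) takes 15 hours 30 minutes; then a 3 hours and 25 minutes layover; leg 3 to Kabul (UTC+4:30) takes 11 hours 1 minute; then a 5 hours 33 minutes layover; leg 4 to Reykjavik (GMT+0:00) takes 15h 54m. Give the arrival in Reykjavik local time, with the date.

Convert departure to UTC: 5:25 PM + 1:00 = 6:25 PM UTC on Jul 27.
Add 15 hours 50 minutes leg 1 → 10:15 AM UTC (Jul 28).
Add 7 hours 25 minutes layover in Lord Howe Island → 5:40 PM UTC.
Add 15 hours and 30 minutes leg 2 → 9:10 AM UTC (Jul 29).
Add 3 hours 25 minutes layover in Bangkok → 12:35 PM UTC.
Add 11 hours and 1 minute leg 3 → 11:36 PM UTC.
Add 5 hours and 33 minutes layover in Kabul → 5:09 AM UTC (Jul 30).
Add 15 hours 54 minutes leg 4 → 9:03 PM UTC.
Reykjavik is UTC+0, so local arrival is the same: 9:03 PM on Jul 30.

9:03 PM on July 30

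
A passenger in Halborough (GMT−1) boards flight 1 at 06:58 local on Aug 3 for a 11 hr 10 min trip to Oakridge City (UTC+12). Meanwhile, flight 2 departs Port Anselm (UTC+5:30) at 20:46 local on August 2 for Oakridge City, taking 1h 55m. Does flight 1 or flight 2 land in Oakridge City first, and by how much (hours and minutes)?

Flight 1 in UTC: 06:58 + 1:00 = 07:58 on Aug 3.
+11 hours 10 minutes → arrive 19:08 UTC on Aug 3.
Flight 2 in UTC: 20:46 − 5:30 = 15:16 on Aug 2.
+1 hour 55 minutes → arrive 17:11 UTC on Aug 2.
Flight 2 lands earlier by 25 hours 57 minutes.

the second, by 25 hours 57 minutes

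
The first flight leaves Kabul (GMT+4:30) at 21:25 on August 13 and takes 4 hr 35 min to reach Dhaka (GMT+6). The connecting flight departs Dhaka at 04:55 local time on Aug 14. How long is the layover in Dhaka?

Convert departure to UTC: 21:25 − 4:30 = 16:55 UTC on Aug 13.
Add 4 hours 35 minutes flight time → 21:30 UTC.
Dhaka is UTC+6:00, so local arrival = 21:30 + 6:00 = 03:30 on Aug 14.
Layover = 04:55 − 03:30 = 1 hour 25 minutes.

1 hour 25 minutes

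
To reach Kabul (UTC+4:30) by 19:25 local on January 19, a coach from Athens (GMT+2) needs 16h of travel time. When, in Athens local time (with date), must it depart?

Target arrival in UTC: 19:25 − 4:30 = 14:55 on Jan 19.
Subtract 16 hours → departure 22:55 UTC on Jan 18.
Athens is UTC+2:00: 22:55 + 2:00 = 00:55 on Jan 19.

00:55 on January 19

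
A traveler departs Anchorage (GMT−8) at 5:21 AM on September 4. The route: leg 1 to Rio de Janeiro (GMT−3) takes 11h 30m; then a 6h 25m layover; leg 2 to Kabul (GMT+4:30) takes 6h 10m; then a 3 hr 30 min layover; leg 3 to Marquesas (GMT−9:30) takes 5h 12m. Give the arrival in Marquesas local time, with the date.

Convert departure to UTC: 5:21 AM + 8:00 = 1:21 PM UTC on Sep 4.
Add 11 hours and 30 minutes leg 1 → 12:51 AM UTC (Sep 5).
Add 6 hours and 25 minutes layover in Rio de Janeiro → 7:16 AM UTC.
Add 6 hours and 10 minutes leg 2 → 1:26 PM UTC.
Add 3 hours 30 minutes layover in Kabul → 4:56 PM UTC.
Add 5 hours 12 minutes leg 3 → 10:08 PM UTC.
Marquesas is UTC−9:30, so local arrival = 10:08 PM − 9:30 = 12:38 PM on Sep 5.

12:38 PM on Sep 5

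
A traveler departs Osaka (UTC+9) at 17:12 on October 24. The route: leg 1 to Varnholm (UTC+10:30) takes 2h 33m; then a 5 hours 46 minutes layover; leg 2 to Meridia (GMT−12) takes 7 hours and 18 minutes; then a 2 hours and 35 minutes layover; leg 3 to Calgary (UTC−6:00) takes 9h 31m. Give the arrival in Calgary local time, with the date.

05:55 on October 25

Convert departure to UTC: 17:12 − 9:00 = 08:12 UTC on Oct 24.
Add 2 hours and 33 minutes leg 1 → 10:45 UTC.
Add 5 hours and 46 minutes layover in Varnholm → 16:31 UTC.
Add 7 hours 18 minutes leg 2 → 23:49 UTC.
Add 2 hours 35 minutes layover in Meridia → 02:24 UTC (Oct 25).
Add 9 hours and 31 minutes leg 3 → 11:55 UTC.
Calgary is UTC−6:00, so local arrival = 11:55 − 6:00 = 05:55 on Oct 25.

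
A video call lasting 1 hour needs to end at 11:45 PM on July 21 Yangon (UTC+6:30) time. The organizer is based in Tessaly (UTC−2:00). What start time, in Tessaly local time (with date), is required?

2:15 PM on July 21

Target end time in UTC: 11:45 PM − 6:30 = 5:15 PM on Jul 21.
Subtract 1 hour → start 4:15 PM UTC on Jul 21.
Tessaly is UTC−2:00: 4:15 PM − 2:00 = 2:15 PM on Jul 21.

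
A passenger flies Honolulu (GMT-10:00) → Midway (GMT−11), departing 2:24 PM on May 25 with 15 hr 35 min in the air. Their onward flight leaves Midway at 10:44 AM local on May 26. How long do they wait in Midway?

5 hours 45 minutes

Convert departure to UTC: 2:24 PM + 10:00 = 12:24 AM UTC on May 26.
Add 15 hours 35 minutes flight time → 3:59 PM UTC.
Midway is UTC−11:00, so local arrival = 3:59 PM − 11:00 = 4:59 AM on May 26.
Layover = 10:44 AM − 4:59 AM = 5 hours 45 minutes.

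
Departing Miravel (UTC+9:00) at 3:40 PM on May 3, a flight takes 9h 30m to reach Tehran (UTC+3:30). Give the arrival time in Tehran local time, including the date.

7:40 PM on May 3

Convert departure to UTC: 3:40 PM − 9:00 = 6:40 AM UTC on May 3.
Add 9 hours 30 minutes travel time → 4:10 PM UTC.
Tehran is UTC+3:30, so local arrival = 4:10 PM + 3:30 = 7:40 PM on May 3.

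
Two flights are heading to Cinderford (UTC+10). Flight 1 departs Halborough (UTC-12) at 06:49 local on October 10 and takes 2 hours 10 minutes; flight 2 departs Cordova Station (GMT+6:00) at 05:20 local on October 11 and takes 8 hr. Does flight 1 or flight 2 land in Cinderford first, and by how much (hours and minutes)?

the first, by 10 hours 21 minutes

Flight 1 in UTC: 06:49 + 12:00 = 18:49 on Oct 10.
+2 hours and 10 minutes → arrive 20:59 UTC on Oct 10.
Flight 2 in UTC: 05:20 − 6:00 = 23:20 on Oct 10.
+8 hours → arrive 07:20 UTC on Oct 11.
Flight 1 lands earlier by 10 hours 21 minutes.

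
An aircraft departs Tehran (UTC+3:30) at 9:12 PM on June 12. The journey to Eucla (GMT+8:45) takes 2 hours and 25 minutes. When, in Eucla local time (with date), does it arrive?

Eucla is 5:15 ahead of Tehran.
After 2 hours 25 minutes it is 11:37 PM in Tehran.
Shift by the zone difference: 11:37 PM + 5:15 = 4:52 AM on Jun 13 in Eucla.

4:52 AM on June 13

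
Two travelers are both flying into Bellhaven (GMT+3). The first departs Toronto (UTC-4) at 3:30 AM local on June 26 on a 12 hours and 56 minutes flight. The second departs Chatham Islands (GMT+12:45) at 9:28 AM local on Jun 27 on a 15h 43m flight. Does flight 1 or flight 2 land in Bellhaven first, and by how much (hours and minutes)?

Flight 1 in UTC: 3:30 AM + 4:00 = 7:30 AM on Jun 26.
+12 hours and 56 minutes → arrive 8:26 PM UTC on Jun 26.
Flight 2 in UTC: 9:28 AM − 12:45 = 8:43 PM on Jun 26.
+15 hours and 43 minutes → arrive 12:26 PM UTC on Jun 27.
Flight 1 lands earlier by 16 hours.

the first, by 16 hours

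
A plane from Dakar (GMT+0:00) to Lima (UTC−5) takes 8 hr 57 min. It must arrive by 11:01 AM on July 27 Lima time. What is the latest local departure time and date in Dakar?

Target arrival in UTC: 11:01 AM + 5:00 = 4:01 PM on Jul 27.
Subtract 8 hours and 57 minutes → departure 7:04 AM UTC on Jul 27.
Dakar is UTC+0, so departure is 7:04 AM on Jul 27.

7:04 AM on Jul 27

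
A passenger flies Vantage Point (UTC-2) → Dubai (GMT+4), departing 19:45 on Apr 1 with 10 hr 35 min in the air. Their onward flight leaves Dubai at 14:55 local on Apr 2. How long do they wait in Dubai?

2 hours 35 minutes

Convert departure to UTC: 19:45 + 2:00 = 21:45 UTC on Apr 1.
Add 10 hours and 35 minutes flight time → 08:20 UTC (Apr 2).
Dubai is UTC+4:00, so local arrival = 08:20 + 4:00 = 12:20 on Apr 2.
Layover = 14:55 − 12:20 = 2 hours 35 minutes.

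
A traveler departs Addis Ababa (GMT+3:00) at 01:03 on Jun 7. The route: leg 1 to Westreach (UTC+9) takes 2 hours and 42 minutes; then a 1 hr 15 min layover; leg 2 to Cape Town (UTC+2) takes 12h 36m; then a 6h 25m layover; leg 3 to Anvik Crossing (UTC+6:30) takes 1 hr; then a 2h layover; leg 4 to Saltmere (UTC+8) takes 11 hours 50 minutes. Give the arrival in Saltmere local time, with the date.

19:51 on Jun 8

Convert departure to UTC: 01:03 − 3:00 = 22:03 UTC on Jun 6.
Add 2 hours and 42 minutes leg 1 → 00:45 UTC (Jun 7).
Add 1 hour and 15 minutes layover in Westreach → 02:00 UTC.
Add 12 hours 36 minutes leg 2 → 14:36 UTC.
Add 6 hours and 25 minutes layover in Cape Town → 21:01 UTC.
Add 1 hour leg 3 → 22:01 UTC.
Add 2 hours layover in Anvik Crossing → 00:01 UTC (Jun 8).
Add 11 hours 50 minutes leg 4 → 11:51 UTC.
Saltmere is UTC+8:00, so local arrival = 11:51 + 8:00 = 19:51 on Jun 8.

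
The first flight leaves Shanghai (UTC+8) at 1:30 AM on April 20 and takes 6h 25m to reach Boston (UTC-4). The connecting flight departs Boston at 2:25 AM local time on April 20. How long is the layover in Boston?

Convert departure to UTC: 1:30 AM − 8:00 = 5:30 PM UTC on Apr 19.
Add 6 hours 25 minutes flight time → 11:55 PM UTC.
Boston is UTC−4:00, so local arrival = 11:55 PM − 4:00 = 7:55 PM on Apr 19.
Layover = 2:25 AM − 7:55 PM (+1 day) = 6 hours 30 minutes.

6 hours 30 minutes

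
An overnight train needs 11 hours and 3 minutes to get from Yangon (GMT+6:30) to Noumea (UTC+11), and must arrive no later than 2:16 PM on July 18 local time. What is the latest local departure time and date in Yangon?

10:43 PM on Jul 17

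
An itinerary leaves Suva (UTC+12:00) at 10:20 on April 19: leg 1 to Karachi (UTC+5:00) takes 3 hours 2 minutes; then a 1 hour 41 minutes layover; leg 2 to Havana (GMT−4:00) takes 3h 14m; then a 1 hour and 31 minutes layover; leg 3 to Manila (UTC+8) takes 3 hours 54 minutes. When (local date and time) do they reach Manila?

Convert departure to UTC: 10:20 − 12:00 = 22:20 UTC on Apr 18.
Add 3 hours and 2 minutes leg 1 → 01:22 UTC (Apr 19).
Add 1 hour and 41 minutes layover in Karachi → 03:03 UTC.
Add 3 hours 14 minutes leg 2 → 06:17 UTC.
Add 1 hour and 31 minutes layover in Havana → 07:48 UTC.
Add 3 hours and 54 minutes leg 3 → 11:42 UTC.
Manila is UTC+8:00, so local arrival = 11:42 + 8:00 = 19:42 on Apr 19.

19:42 on Apr 19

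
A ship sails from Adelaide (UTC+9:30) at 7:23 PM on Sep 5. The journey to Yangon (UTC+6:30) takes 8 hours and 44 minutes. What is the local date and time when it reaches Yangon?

1:07 AM on September 6

Convert departure to UTC: 7:23 PM − 9:30 = 9:53 AM UTC on Sep 5.
Add 8 hours 44 minutes travel time → 6:37 PM UTC.
Yangon is UTC+6:30, so local arrival = 6:37 PM + 6:30 = 1:07 AM on Sep 6.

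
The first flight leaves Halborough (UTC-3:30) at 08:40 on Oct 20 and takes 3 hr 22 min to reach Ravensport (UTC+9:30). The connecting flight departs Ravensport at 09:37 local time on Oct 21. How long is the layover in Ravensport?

Convert departure to UTC: 08:40 + 3:30 = 12:10 UTC on Oct 20.
Add 3 hours 22 minutes flight time → 15:32 UTC.
Ravensport is UTC+9:30, so local arrival = 15:32 + 9:30 = 01:02 on Oct 21.
Layover = 09:37 − 01:02 = 8 hours 35 minutes.

8 hours 35 minutes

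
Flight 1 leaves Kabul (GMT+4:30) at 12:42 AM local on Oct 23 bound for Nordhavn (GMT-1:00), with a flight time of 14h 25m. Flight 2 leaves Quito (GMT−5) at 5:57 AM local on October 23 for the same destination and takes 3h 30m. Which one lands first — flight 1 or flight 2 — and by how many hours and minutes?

Flight 1 in UTC: 12:42 AM − 4:30 = 8:12 PM on Oct 22.
+14 hours 25 minutes → arrive 10:37 AM UTC on Oct 23.
Flight 2 in UTC: 5:57 AM + 5:00 = 10:57 AM on Oct 23.
+3 hours 30 minutes → arrive 2:27 PM UTC on Oct 23.
Flight 1 lands earlier by 3 hours 50 minutes.

the first, by 3 hours 50 minutes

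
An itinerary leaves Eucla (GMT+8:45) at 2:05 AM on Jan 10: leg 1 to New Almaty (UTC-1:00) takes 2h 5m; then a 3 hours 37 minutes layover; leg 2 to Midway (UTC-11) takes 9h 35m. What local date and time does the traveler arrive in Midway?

Convert departure to UTC: 2:05 AM − 8:45 = 5:20 PM UTC on Jan 9.
Add 2 hours 5 minutes leg 1 → 7:25 PM UTC.
Add 3 hours 37 minutes layover in New Almaty → 11:02 PM UTC.
Add 9 hours and 35 minutes leg 2 → 8:37 AM UTC (Jan 10).
Midway is UTC−11:00, so local arrival = 8:37 AM − 11:00 = 9:37 PM on Jan 9.

9:37 PM on January 9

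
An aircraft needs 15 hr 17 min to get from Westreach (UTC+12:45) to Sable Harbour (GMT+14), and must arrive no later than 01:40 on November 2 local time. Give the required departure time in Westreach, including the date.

09:08 on November 1

Target arrival in UTC: 01:40 − 14:00 = 11:40 on Nov 1.
Subtract 15 hours 17 minutes → departure 20:23 UTC on Oct 31.
Westreach is UTC+12:45: 20:23 + 12:45 = 09:08 on Nov 1.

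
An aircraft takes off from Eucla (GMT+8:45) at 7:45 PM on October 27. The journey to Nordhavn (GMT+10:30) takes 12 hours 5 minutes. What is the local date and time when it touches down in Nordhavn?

9:35 AM on Oct 28

Convert departure to UTC: 7:45 PM − 8:45 = 11:00 AM UTC on Oct 27.
Add 12 hours and 5 minutes travel time → 11:05 PM UTC.
Nordhavn is UTC+10:30, so local arrival = 11:05 PM + 10:30 = 9:35 AM on Oct 28.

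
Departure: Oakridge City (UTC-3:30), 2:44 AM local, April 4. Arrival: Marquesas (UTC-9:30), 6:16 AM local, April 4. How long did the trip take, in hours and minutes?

Marquesas is 6:00 behind Oakridge City.
Clock-face elapsed time (ignoring zones) is 3 hours 32 minutes.
Actual elapsed = 3 hours 32 minutes + 6:00 = 9 hours 32 minutes.

9 hours 32 minutes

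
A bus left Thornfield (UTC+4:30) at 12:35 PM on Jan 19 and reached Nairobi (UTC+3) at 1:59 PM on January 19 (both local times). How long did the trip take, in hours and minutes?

2 hours 54 minutes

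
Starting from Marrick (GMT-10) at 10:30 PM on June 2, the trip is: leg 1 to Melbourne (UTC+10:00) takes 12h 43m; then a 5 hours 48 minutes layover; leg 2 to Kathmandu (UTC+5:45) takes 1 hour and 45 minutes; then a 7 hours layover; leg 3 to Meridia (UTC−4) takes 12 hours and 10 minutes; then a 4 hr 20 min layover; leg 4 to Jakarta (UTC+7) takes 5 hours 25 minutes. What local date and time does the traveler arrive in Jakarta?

Convert departure to UTC: 10:30 PM + 10:00 = 8:30 AM UTC on Jun 3.
Add 12 hours and 43 minutes leg 1 → 9:13 PM UTC.
Add 5 hours and 48 minutes layover in Melbourne → 3:01 AM UTC (Jun 4).
Add 1 hour 45 minutes leg 2 → 4:46 AM UTC.
Add 7 hours layover in Kathmandu → 11:46 AM UTC.
Add 12 hours 10 minutes leg 3 → 11:56 PM UTC.
Add 4 hours and 20 minutes layover in Meridia → 4:16 AM UTC (Jun 5).
Add 5 hours 25 minutes leg 4 → 9:41 AM UTC.
Jakarta is UTC+7:00, so local arrival = 9:41 AM + 7:00 = 4:41 PM on Jun 5.

4:41 PM on June 5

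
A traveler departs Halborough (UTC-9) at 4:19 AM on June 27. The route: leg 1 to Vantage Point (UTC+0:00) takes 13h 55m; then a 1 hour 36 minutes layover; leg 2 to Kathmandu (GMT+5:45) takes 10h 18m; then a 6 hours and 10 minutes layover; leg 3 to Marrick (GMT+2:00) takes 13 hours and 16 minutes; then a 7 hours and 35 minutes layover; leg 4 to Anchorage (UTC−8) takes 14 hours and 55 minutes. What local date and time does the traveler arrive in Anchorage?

1:04 AM on Jun 30

Convert departure to UTC: 4:19 AM + 9:00 = 1:19 PM UTC on Jun 27.
Add 13 hours 55 minutes leg 1 → 3:14 AM UTC (Jun 28).
Add 1 hour and 36 minutes layover in Vantage Point → 4:50 AM UTC.
Add 10 hours 18 minutes leg 2 → 3:08 PM UTC.
Add 6 hours and 10 minutes layover in Kathmandu → 9:18 PM UTC.
Add 13 hours and 16 minutes leg 3 → 10:34 AM UTC (Jun 29).
Add 7 hours and 35 minutes layover in Marrick → 6:09 PM UTC.
Add 14 hours and 55 minutes leg 4 → 9:04 AM UTC (Jun 30).
Anchorage is UTC−8:00, so local arrival = 9:04 AM − 8:00 = 1:04 AM on Jun 30.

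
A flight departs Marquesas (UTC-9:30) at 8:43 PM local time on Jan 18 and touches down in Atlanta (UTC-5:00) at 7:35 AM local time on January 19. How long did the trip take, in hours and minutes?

6 hours 22 minutes

Atlanta is 4:30 ahead of Marquesas.
Clock-face elapsed time (ignoring zones) is 10 hours 52 minutes.
Actual elapsed = 10 hours 52 minutes − 4:30 = 6 hours 22 minutes.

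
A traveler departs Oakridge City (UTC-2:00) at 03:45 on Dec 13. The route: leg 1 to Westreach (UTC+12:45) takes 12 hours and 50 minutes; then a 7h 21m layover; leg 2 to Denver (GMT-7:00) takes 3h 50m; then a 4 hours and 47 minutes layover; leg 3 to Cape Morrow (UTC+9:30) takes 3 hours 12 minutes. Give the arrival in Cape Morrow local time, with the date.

23:15 on December 14

Convert departure to UTC: 03:45 + 2:00 = 05:45 UTC on Dec 13.
Add 12 hours 50 minutes leg 1 → 18:35 UTC.
Add 7 hours 21 minutes layover in Westreach → 01:56 UTC (Dec 14).
Add 3 hours 50 minutes leg 2 → 05:46 UTC.
Add 4 hours 47 minutes layover in Denver → 10:33 UTC.
Add 3 hours 12 minutes leg 3 → 13:45 UTC.
Cape Morrow is UTC+9:30, so local arrival = 13:45 + 9:30 = 23:15 on Dec 14.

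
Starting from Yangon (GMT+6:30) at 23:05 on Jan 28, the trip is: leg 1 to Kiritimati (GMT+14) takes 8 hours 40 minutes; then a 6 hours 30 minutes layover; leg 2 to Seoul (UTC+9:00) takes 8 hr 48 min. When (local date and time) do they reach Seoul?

01:33 on Jan 30

Convert departure to UTC: 23:05 − 6:30 = 16:35 UTC on Jan 28.
Add 8 hours and 40 minutes leg 1 → 01:15 UTC (Jan 29).
Add 6 hours 30 minutes layover in Kiritimati → 07:45 UTC.
Add 8 hours 48 minutes leg 2 → 16:33 UTC.
Seoul is UTC+9:00, so local arrival = 16:33 + 9:00 = 01:33 on Jan 30.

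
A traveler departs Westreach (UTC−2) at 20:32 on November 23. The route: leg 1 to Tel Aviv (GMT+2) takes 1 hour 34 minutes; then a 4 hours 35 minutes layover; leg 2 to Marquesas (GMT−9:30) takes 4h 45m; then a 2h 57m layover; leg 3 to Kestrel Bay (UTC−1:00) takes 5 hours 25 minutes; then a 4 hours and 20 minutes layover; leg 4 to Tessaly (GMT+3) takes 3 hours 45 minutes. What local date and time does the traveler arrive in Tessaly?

Convert departure to UTC: 20:32 + 2:00 = 22:32 UTC on Nov 23.
Add 1 hour 34 minutes leg 1 → 00:06 UTC (Nov 24).
Add 4 hours and 35 minutes layover in Tel Aviv → 04:41 UTC.
Add 4 hours and 45 minutes leg 2 → 09:26 UTC.
Add 2 hours and 57 minutes layover in Marquesas → 12:23 UTC.
Add 5 hours and 25 minutes leg 3 → 17:48 UTC.
Add 4 hours 20 minutes layover in Kestrel Bay → 22:08 UTC.
Add 3 hours 45 minutes leg 4 → 01:53 UTC (Nov 25).
Tessaly is UTC+3:00, so local arrival = 01:53 + 3:00 = 04:53 on Nov 25.

04:53 on Nov 25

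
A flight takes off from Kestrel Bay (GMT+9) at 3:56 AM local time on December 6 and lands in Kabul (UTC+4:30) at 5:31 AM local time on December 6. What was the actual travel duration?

6 hours 5 minutes

Departure in UTC: 3:56 AM − 9:00 = 6:56 PM on Dec 5.
Arrival in UTC: 5:31 AM − 4:30 = 1:01 AM on Dec 6.
Elapsed = 1:01 AM − 6:56 PM (+1 day) = 6 hours 5 minutes.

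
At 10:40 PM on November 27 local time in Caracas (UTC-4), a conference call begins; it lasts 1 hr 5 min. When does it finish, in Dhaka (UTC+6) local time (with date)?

Convert start to UTC: 10:40 PM + 4:00 = 2:40 AM UTC on Nov 28.
Add 1 hour 5 minutes duration → 3:45 AM UTC.
Dhaka is UTC+6:00, so local end time = 3:45 AM + 6:00 = 9:45 AM on Nov 28.

9:45 AM on November 28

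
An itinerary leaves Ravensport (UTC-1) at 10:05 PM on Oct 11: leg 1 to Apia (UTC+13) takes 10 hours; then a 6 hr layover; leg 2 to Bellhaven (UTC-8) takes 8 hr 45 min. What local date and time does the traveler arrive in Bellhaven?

Convert departure to UTC: 10:05 PM + 1:00 = 11:05 PM UTC on Oct 11.
Add 10 hours leg 1 → 9:05 AM UTC (Oct 12).
Add 6 hours layover in Apia → 3:05 PM UTC.
Add 8 hours 45 minutes leg 2 → 11:50 PM UTC.
Bellhaven is UTC−8:00, so local arrival = 11:50 PM − 8:00 = 3:50 PM on Oct 12.

3:50 PM on Oct 12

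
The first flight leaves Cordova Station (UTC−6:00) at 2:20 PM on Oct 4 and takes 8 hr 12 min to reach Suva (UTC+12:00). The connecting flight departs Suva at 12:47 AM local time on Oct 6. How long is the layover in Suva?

8 hours 15 minutes

Convert departure to UTC: 2:20 PM + 6:00 = 8:20 PM UTC on Oct 4.
Add 8 hours 12 minutes flight time → 4:32 AM UTC (Oct 5).
Suva is UTC+12:00, so local arrival = 4:32 AM + 12:00 = 4:32 PM on Oct 5.
Layover = 12:47 AM − 4:32 PM (+1 day) = 8 hours 15 minutes.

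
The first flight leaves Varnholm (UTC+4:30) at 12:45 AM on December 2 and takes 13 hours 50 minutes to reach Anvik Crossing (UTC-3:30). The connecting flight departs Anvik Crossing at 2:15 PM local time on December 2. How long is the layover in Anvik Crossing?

7 hours 40 minutes

Convert departure to UTC: 12:45 AM − 4:30 = 8:15 PM UTC on Dec 1.
Add 13 hours and 50 minutes flight time → 10:05 AM UTC (Dec 2).
Anvik Crossing is UTC−3:30, so local arrival = 10:05 AM − 3:30 = 6:35 AM on Dec 2.
Layover = 2:15 PM − 6:35 AM = 7 hours 40 minutes.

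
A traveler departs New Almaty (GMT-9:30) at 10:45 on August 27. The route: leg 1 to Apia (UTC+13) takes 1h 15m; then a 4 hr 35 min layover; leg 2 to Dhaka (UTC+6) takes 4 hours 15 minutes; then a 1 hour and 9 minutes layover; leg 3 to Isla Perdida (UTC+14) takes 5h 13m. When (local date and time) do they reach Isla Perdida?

02:42 on August 29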